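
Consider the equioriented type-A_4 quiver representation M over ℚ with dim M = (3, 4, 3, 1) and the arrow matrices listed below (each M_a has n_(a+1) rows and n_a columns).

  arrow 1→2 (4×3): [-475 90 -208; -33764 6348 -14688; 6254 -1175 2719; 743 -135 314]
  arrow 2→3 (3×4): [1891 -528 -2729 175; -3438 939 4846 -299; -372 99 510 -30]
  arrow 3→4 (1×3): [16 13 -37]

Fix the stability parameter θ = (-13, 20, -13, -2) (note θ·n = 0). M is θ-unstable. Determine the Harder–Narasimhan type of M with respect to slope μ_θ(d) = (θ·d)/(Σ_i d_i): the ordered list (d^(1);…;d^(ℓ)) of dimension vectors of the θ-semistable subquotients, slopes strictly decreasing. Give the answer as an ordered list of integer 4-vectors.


Via rank(M_{q-1}∘⋯∘M_p): M ≅ I[1,3]^2, I[1,4], I[2,2].
μ_θ-semistable layers: μ^(1)=20; μ^(2)=7/2; μ^(3)=5/3; μ^(4)=-13

((0, 1, 0, 0); (0, 2, 2, 0); (0, 1, 1, 1); (3, 0, 0, 0))


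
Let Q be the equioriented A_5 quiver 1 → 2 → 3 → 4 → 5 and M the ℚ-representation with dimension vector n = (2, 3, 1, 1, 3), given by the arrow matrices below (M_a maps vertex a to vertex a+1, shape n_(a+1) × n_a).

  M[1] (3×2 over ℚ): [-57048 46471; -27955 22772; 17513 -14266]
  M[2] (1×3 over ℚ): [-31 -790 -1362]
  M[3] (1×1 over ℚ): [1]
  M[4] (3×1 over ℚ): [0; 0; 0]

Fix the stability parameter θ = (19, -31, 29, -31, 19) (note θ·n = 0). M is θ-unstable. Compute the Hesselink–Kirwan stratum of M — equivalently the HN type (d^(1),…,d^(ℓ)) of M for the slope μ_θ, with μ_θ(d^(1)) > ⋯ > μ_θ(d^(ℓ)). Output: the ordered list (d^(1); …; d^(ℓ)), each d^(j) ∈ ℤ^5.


Via rank(M_{q-1}∘⋯∘M_p): M ≅ I[1,2], I[1,4], I[2,2], I[5,5]^3.
μ_θ-semistable layers: μ^(1)=19; μ^(2)=-1; μ^(3)=-6; μ^(4)=-31

((0, 0, 0, 0, 3); (0, 0, 1, 1, 0); (2, 2, 0, 0, 0); (0, 1, 0, 0, 0))


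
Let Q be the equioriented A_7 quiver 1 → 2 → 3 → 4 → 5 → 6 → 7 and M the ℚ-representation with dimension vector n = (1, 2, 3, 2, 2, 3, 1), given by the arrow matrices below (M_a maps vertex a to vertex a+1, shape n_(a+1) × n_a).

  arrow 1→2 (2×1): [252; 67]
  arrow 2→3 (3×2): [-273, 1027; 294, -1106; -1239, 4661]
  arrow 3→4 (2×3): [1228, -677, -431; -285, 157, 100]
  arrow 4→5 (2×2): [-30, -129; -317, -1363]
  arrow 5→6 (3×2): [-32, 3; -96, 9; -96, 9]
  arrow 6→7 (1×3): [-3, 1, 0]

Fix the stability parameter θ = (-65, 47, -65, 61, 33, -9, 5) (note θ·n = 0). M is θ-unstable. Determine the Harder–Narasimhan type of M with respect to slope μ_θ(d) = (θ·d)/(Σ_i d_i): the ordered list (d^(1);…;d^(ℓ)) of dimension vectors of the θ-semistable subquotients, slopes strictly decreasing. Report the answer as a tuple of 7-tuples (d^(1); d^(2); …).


Interval decomposition of M: I[1,5], I[2,2], I[3,3], I[3,6], I[6,6], I[6,7].
HN type (ℓ=5): μ^(1)=47; μ^(2)=85/3; μ^(3)=5; μ^(4)=-9; μ^(5)=-65

((0, 1, 0, 1, 1, 0, 0); (0, 0, 0, 1, 1, 1, 0); (0, 0, 0, 0, 0, 0, 1); (0, 1, 1, 0, 0, 2, 0); (1, 0, 2, 0, 0, 0, 0))


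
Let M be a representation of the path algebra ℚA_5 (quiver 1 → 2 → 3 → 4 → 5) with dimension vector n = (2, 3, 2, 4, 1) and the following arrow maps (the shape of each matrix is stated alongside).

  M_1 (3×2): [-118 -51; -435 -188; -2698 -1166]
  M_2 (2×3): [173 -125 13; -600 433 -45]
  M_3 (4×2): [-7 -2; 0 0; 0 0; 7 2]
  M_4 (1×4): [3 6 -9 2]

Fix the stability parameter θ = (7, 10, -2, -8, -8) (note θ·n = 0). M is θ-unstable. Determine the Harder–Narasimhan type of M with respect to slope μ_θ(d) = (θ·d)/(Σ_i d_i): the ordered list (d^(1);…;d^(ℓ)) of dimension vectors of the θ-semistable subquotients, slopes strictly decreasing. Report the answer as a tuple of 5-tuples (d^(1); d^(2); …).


Barcode: M ≅ I[1,3], I[1,5], I[2,2], I[4,4]^3. HN layers by μ_θ (4 steps, strictly decreasing):
  μ^(1)=10; μ^(2)=5; μ^(3)=-1/5; μ^(4)=-8

((0, 1, 0, 0, 0); (1, 1, 1, 0, 0); (1, 1, 1, 1, 1); (0, 0, 0, 3, 0))


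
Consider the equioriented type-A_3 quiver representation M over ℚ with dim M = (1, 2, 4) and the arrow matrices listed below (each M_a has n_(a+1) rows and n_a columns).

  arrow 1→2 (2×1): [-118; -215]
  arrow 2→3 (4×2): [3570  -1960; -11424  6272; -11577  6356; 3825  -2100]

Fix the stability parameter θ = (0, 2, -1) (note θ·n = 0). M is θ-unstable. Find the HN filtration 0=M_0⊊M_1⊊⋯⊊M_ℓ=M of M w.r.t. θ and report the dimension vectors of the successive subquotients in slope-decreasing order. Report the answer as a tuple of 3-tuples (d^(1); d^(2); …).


Interval decomposition of M: I[1,3], I[2,2], I[3,3]^3.
HN type (ℓ=4): μ^(1)=2; μ^(2)=1/2; μ^(3)=0; μ^(4)=-1

((0, 1, 0); (0, 1, 1); (1, 0, 0); (0, 0, 3))


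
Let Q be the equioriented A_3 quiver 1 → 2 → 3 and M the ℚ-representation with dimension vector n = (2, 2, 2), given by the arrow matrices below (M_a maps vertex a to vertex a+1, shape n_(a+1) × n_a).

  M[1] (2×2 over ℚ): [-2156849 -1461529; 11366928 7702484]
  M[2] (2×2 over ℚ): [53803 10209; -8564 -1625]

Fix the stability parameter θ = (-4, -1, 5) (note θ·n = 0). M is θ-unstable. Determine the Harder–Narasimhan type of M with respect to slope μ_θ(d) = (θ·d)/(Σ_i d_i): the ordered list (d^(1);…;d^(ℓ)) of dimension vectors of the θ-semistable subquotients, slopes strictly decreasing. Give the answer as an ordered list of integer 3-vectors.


Barcode: M ≅ I[1,3]^2. HN layers by μ_θ (3 steps, strictly decreasing):
  μ^(1)=5; μ^(2)=-1; μ^(3)=-4

((0, 0, 2); (0, 2, 0); (2, 0, 0))


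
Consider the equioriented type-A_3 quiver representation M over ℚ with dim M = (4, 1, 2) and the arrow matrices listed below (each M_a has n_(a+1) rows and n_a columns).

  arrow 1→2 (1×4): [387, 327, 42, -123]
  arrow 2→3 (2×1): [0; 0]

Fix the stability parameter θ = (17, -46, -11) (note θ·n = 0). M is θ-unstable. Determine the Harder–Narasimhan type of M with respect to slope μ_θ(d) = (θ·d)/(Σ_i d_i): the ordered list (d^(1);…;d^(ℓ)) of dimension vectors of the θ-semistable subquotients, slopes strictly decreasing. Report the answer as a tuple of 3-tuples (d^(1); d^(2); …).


Interval decomposition of M: I[1,1]^3, I[1,2], I[3,3]^2.
HN type (ℓ=3): μ^(1)=17; μ^(2)=-11; μ^(3)=-29/2

((3, 0, 0); (0, 0, 2); (1, 1, 0))


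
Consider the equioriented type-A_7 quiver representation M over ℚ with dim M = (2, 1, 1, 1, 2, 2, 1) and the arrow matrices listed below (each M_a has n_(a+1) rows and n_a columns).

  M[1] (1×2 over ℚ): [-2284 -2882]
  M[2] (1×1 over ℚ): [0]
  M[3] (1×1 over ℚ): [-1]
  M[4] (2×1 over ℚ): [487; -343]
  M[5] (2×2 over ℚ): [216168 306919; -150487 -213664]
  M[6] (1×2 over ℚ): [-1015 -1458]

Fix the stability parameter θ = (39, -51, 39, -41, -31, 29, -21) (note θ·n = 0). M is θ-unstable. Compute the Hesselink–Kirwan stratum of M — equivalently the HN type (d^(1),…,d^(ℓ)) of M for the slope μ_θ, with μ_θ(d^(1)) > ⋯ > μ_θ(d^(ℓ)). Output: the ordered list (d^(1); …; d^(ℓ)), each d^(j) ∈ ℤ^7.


Barcode: M ≅ I[1,1], I[1,2], I[3,7], I[5,6]. HN layers by μ_θ (6 steps, strictly decreasing):
  μ^(1)=39; μ^(2)=29; μ^(3)=4; μ^(4)=-6; μ^(5)=-11; μ^(6)=-31

((1, 0, 0, 0, 0, 0, 0); (0, 0, 0, 0, 0, 1, 0); (0, 0, 0, 0, 0, 1, 1); (1, 1, 0, 0, 0, 0, 0); (0, 0, 1, 1, 1, 0, 0); (0, 0, 0, 0, 1, 0, 0))


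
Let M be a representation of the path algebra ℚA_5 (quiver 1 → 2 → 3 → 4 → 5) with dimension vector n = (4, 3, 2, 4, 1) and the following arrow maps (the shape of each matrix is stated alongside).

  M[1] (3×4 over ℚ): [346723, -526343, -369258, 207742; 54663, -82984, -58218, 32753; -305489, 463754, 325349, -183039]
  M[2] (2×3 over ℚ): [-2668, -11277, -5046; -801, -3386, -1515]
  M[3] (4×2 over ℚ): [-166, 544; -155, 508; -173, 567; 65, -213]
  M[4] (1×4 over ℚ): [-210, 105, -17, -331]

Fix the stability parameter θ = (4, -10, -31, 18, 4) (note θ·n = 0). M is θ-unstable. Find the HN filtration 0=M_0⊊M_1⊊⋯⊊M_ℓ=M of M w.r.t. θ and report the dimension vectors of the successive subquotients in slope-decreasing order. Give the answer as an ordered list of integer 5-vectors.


Interval decomposition of M: I[1,1], I[1,2], I[1,4], I[1,5], I[4,4]^2.
HN type (ℓ=5): μ^(1)=18; μ^(2)=11; μ^(3)=4; μ^(4)=-3; μ^(5)=-37/3

((0, 0, 0, 3, 0); (0, 0, 0, 1, 1); (1, 0, 0, 0, 0); (1, 1, 0, 0, 0); (2, 2, 2, 0, 0))


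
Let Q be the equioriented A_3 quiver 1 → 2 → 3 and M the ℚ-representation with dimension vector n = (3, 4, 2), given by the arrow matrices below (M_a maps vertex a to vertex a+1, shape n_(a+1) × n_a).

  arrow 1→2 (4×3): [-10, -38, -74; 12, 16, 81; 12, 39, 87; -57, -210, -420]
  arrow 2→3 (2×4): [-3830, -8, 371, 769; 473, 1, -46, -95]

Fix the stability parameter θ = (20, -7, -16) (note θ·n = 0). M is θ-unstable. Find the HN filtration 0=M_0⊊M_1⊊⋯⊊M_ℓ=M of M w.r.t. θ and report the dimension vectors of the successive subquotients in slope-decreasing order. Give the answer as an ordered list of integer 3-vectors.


Barcode: M ≅ I[1,2], I[1,3]^2, I[2,2]. HN layers by μ_θ (3 steps, strictly decreasing):
  μ^(1)=13/2; μ^(2)=-1; μ^(3)=-7

((1, 1, 0); (2, 2, 2); (0, 1, 0))


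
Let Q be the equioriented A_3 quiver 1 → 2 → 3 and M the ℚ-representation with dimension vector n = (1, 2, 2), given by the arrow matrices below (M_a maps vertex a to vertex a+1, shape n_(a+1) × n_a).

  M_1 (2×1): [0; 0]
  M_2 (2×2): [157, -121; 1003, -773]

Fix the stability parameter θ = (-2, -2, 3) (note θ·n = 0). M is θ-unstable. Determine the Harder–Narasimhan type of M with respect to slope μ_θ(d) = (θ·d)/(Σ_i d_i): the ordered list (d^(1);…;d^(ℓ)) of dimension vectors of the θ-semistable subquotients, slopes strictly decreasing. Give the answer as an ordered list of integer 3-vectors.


Via rank(M_{q-1}∘⋯∘M_p): M ≅ I[1,1], I[2,3]^2.
μ_θ-semistable layers: μ^(1)=3; μ^(2)=-2

((0, 0, 2); (1, 2, 0))


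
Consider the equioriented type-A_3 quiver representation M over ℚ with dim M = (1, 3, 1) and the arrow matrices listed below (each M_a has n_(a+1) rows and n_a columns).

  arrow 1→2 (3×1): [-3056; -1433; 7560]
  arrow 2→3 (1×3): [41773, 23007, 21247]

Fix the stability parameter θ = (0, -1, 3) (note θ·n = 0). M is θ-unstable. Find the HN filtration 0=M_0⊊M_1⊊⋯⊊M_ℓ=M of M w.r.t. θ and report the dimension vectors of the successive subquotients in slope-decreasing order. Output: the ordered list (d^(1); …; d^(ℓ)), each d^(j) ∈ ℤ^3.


Interval decomposition of M: I[1,3], I[2,2]^2.
HN type (ℓ=3): μ^(1)=3; μ^(2)=-1/2; μ^(3)=-1

((0, 0, 1); (1, 1, 0); (0, 2, 0))


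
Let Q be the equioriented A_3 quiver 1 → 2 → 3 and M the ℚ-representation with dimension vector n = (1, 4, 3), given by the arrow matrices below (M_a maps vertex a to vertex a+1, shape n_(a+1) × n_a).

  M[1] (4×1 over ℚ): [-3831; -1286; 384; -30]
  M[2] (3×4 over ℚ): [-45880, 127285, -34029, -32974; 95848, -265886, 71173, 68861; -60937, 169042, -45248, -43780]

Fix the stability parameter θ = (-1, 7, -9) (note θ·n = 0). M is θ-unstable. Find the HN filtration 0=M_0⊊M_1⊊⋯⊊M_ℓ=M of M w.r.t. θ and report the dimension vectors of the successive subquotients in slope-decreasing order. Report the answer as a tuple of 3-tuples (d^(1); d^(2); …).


Barcode: M ≅ I[1,3], I[2,2], I[2,3]^2. HN layers by μ_θ (2 steps, strictly decreasing):
  μ^(1)=7; μ^(2)=-1

((0, 1, 0); (1, 3, 3))


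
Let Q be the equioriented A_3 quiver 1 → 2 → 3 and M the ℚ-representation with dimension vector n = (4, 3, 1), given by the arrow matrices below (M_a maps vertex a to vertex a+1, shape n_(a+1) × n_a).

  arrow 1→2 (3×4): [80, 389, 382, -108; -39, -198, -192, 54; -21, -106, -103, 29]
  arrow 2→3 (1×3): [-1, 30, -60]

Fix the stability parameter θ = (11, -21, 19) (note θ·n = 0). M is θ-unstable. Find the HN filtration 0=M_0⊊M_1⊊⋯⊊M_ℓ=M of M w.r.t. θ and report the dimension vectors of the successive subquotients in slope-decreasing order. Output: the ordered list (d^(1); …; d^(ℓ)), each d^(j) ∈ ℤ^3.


Via rank(M_{q-1}∘⋯∘M_p): M ≅ I[1,1], I[1,2]^2, I[1,3].
μ_θ-semistable layers: μ^(1)=19; μ^(2)=11; μ^(3)=-5

((0, 0, 1); (1, 0, 0); (3, 3, 0))


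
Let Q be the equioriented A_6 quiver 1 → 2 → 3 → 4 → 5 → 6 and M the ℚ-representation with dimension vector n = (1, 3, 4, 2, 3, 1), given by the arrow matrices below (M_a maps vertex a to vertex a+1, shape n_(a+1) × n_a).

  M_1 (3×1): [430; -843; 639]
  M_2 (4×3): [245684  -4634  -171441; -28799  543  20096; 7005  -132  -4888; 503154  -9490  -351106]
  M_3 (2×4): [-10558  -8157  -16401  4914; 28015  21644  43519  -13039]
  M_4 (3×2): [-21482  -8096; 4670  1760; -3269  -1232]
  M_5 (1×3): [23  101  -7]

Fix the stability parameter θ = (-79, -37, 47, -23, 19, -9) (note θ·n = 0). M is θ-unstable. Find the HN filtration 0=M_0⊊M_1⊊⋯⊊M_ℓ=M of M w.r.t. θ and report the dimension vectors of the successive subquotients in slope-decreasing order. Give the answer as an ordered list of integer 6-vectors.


Via rank(M_{q-1}∘⋯∘M_p): M ≅ I[1,6], I[2,3], I[2,4], I[3,3], I[5,5]^2.
μ_θ-semistable layers: μ^(1)=47; μ^(2)=19; μ^(3)=12; μ^(4)=17/2; μ^(5)=-37; μ^(6)=-79

((0, 0, 2, 0, 0, 0); (0, 0, 0, 0, 2, 0); (0, 0, 1, 1, 0, 0); (0, 0, 1, 1, 1, 1); (0, 3, 0, 0, 0, 0); (1, 0, 0, 0, 0, 0))


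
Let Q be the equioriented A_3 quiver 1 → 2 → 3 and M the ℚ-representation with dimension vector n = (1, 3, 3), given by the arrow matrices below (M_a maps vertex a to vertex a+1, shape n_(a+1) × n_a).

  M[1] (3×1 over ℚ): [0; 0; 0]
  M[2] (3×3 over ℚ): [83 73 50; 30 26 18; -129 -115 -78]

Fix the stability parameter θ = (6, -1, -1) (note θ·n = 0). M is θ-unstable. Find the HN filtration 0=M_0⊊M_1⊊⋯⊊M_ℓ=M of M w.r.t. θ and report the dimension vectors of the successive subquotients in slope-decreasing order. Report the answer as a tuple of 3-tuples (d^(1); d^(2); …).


Interval decomposition of M: I[1,1], I[2,2], I[2,3]^2, I[3,3].
HN type (ℓ=2): μ^(1)=6; μ^(2)=-1

((1, 0, 0); (0, 3, 3))


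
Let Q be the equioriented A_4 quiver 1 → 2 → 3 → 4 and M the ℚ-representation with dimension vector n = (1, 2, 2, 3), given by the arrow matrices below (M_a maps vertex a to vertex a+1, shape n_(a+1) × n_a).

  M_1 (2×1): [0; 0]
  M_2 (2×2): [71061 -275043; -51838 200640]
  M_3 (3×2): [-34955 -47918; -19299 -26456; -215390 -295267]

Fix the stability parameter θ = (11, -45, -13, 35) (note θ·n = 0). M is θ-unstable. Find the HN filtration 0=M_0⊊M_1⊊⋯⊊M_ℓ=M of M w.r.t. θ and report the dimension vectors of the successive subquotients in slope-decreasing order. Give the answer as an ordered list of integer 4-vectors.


Barcode: M ≅ I[1,1], I[2,4]^2, I[4,4]. HN layers by μ_θ (4 steps, strictly decreasing):
  μ^(1)=35; μ^(2)=11; μ^(3)=-13; μ^(4)=-45

((0, 0, 0, 3); (1, 0, 0, 0); (0, 0, 2, 0); (0, 2, 0, 0))


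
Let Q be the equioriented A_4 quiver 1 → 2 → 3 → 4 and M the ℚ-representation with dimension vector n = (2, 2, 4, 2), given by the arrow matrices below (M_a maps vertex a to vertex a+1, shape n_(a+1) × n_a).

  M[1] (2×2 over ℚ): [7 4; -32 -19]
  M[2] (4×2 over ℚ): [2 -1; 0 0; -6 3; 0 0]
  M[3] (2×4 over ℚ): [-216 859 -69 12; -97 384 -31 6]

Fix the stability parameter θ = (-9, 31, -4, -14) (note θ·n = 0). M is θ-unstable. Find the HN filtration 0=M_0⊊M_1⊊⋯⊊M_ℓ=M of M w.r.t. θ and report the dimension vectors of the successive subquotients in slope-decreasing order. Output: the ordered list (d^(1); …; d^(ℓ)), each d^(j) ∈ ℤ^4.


Barcode: M ≅ I[1,2], I[1,4], I[3,3]^2, I[3,4]. HN layers by μ_θ (4 steps, strictly decreasing):
  μ^(1)=31; μ^(2)=13/3; μ^(3)=-4; μ^(4)=-9

((0, 1, 0, 0); (0, 1, 1, 1); (0, 0, 2, 0); (2, 0, 1, 1))


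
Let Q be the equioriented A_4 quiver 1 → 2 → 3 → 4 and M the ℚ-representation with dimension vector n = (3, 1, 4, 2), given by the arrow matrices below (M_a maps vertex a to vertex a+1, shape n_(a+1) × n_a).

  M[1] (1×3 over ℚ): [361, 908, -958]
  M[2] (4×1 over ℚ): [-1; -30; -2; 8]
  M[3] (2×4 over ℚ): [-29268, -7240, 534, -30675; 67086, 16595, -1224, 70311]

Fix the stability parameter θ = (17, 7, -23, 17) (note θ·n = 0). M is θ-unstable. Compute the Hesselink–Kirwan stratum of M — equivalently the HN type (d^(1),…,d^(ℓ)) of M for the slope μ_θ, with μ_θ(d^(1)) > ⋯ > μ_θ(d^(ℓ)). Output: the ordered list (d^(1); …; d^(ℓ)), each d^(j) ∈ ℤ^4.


Via rank(M_{q-1}∘⋯∘M_p): M ≅ I[1,1]^2, I[1,3], I[3,3], I[3,4]^2.
μ_θ-semistable layers: μ^(1)=17; μ^(2)=1/3; μ^(3)=-23

((2, 0, 0, 2); (1, 1, 1, 0); (0, 0, 3, 0))


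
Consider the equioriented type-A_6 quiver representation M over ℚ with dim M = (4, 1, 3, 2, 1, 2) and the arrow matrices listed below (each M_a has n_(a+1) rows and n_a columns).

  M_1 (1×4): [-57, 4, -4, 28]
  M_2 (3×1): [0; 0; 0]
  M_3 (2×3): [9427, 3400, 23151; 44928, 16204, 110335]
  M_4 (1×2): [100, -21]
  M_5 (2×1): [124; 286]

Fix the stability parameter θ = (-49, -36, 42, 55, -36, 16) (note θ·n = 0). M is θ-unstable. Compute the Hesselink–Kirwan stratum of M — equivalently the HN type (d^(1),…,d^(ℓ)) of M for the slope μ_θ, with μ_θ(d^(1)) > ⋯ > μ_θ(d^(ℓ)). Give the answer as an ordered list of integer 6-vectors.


Via rank(M_{q-1}∘⋯∘M_p): M ≅ I[1,1]^3, I[1,2], I[3,3], I[3,4], I[3,6], I[6,6].
μ_θ-semistable layers: μ^(1)=55; μ^(2)=42; μ^(3)=77/4; μ^(4)=16; μ^(5)=-36; μ^(6)=-49

((0, 0, 0, 1, 0, 0); (0, 0, 2, 0, 0, 0); (0, 0, 1, 1, 1, 1); (0, 0, 0, 0, 0, 1); (0, 1, 0, 0, 0, 0); (4, 0, 0, 0, 0, 0))


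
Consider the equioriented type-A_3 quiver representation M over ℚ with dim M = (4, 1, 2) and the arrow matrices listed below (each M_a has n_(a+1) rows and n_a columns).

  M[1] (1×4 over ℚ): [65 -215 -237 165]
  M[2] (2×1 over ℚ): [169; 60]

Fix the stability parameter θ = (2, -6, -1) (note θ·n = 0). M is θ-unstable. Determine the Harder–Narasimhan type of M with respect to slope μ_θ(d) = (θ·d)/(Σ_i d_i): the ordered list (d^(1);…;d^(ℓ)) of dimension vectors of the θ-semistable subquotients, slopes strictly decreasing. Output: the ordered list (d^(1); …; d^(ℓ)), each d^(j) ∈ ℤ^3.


Barcode: M ≅ I[1,1]^3, I[1,3], I[3,3]. HN layers by μ_θ (3 steps, strictly decreasing):
  μ^(1)=2; μ^(2)=-1; μ^(3)=-2

((3, 0, 0); (0, 0, 2); (1, 1, 0))


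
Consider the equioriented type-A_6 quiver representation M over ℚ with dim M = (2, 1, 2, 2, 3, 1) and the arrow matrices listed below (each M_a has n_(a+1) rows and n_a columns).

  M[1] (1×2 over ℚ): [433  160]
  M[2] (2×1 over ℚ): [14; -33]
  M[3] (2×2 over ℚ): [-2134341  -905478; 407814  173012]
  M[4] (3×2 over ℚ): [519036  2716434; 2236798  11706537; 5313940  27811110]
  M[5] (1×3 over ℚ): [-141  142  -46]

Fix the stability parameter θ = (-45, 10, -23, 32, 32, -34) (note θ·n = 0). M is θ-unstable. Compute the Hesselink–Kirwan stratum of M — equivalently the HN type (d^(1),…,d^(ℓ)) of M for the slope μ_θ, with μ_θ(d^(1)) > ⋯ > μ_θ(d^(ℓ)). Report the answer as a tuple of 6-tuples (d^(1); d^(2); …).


Interval decomposition of M: I[1,1], I[1,3], I[3,4], I[4,5], I[5,5], I[5,6].
HN type (ℓ=5): μ^(1)=32; μ^(2)=-1; μ^(3)=-13/2; μ^(4)=-23; μ^(5)=-45

((0, 0, 0, 2, 2, 0); (0, 0, 0, 0, 1, 1); (0, 1, 1, 0, 0, 0); (0, 0, 1, 0, 0, 0); (2, 0, 0, 0, 0, 0))


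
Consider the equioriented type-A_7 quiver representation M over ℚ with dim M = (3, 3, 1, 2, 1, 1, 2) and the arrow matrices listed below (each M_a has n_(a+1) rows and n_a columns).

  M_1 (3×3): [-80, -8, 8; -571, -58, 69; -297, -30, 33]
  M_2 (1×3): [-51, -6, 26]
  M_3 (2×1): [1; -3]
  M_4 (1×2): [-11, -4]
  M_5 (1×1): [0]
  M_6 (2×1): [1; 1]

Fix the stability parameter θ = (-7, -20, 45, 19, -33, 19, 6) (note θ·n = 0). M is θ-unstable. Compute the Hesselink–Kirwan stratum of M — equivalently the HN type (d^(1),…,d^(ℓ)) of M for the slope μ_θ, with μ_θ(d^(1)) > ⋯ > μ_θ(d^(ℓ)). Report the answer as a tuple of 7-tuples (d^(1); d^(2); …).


Barcode: M ≅ I[1,2]^2, I[1,5], I[4,4], I[6,7], I[7,7]. HN layers by μ_θ (5 steps, strictly decreasing):
  μ^(1)=19; μ^(2)=25/2; μ^(3)=31/3; μ^(4)=6; μ^(5)=-27/2

((0, 0, 0, 1, 0, 0, 0); (0, 0, 0, 0, 0, 1, 1); (0, 0, 1, 1, 1, 0, 0); (0, 0, 0, 0, 0, 0, 1); (3, 3, 0, 0, 0, 0, 0))


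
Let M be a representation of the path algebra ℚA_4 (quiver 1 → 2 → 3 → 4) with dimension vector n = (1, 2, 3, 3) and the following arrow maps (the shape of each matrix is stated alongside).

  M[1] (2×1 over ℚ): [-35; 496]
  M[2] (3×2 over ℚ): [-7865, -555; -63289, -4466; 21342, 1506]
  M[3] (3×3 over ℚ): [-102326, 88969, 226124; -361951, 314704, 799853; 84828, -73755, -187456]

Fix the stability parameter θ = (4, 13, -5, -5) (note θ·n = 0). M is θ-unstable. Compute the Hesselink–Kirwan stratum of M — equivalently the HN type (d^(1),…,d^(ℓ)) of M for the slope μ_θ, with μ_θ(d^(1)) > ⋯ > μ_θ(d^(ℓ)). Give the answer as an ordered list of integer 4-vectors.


Via rank(M_{q-1}∘⋯∘M_p): M ≅ I[1,4], I[2,4], I[3,4].
μ_θ-semistable layers: μ^(1)=7/4; μ^(2)=1; μ^(3)=-5

((1, 1, 1, 1); (0, 1, 1, 1); (0, 0, 1, 1))


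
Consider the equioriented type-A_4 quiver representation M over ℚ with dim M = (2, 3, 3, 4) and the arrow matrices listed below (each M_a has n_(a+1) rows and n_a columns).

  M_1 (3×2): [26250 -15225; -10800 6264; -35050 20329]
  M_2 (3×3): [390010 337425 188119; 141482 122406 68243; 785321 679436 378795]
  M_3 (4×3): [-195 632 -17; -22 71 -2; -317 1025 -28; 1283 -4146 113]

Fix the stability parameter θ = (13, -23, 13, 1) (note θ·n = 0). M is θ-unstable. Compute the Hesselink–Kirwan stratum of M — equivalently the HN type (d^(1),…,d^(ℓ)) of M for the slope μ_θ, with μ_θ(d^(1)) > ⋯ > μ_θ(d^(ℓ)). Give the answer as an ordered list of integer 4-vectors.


Barcode: M ≅ I[1,1], I[1,4], I[2,4]^2, I[4,4]. HN layers by μ_θ (5 steps, strictly decreasing):
  μ^(1)=13; μ^(2)=7; μ^(3)=1; μ^(4)=-5; μ^(5)=-23

((1, 0, 0, 0); (0, 0, 3, 3); (0, 0, 0, 1); (1, 1, 0, 0); (0, 2, 0, 0))


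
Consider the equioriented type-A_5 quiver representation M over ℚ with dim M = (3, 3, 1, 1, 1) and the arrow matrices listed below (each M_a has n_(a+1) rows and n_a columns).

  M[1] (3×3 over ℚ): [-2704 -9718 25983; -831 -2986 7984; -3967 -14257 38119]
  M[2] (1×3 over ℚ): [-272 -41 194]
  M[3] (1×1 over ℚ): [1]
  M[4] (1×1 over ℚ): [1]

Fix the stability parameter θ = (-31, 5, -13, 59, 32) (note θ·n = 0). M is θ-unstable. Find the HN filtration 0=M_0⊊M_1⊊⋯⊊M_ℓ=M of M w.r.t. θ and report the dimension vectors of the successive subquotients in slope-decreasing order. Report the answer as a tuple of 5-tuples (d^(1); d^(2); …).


Barcode: M ≅ I[1,2]^2, I[1,5]. HN layers by μ_θ (4 steps, strictly decreasing):
  μ^(1)=91/2; μ^(2)=5; μ^(3)=-4; μ^(4)=-31

((0, 0, 0, 1, 1); (0, 2, 0, 0, 0); (0, 1, 1, 0, 0); (3, 0, 0, 0, 0))


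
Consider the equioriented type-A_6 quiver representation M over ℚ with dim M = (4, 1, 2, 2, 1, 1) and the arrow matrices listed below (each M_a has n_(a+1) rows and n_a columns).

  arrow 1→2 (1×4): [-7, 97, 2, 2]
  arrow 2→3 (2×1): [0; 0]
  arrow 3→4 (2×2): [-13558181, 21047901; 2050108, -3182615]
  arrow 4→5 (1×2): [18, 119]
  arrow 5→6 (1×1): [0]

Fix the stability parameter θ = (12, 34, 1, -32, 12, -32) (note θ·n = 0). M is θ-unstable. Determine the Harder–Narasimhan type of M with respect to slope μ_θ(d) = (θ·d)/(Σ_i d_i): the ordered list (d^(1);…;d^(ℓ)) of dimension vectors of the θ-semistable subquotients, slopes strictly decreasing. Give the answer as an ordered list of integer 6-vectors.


Via rank(M_{q-1}∘⋯∘M_p): M ≅ I[1,1]^3, I[1,2], I[3,4], I[3,5], I[6,6].
μ_θ-semistable layers: μ^(1)=34; μ^(2)=12; μ^(3)=-31/2; μ^(4)=-32

((0, 1, 0, 0, 0, 0); (4, 0, 0, 0, 1, 0); (0, 0, 2, 2, 0, 0); (0, 0, 0, 0, 0, 1))


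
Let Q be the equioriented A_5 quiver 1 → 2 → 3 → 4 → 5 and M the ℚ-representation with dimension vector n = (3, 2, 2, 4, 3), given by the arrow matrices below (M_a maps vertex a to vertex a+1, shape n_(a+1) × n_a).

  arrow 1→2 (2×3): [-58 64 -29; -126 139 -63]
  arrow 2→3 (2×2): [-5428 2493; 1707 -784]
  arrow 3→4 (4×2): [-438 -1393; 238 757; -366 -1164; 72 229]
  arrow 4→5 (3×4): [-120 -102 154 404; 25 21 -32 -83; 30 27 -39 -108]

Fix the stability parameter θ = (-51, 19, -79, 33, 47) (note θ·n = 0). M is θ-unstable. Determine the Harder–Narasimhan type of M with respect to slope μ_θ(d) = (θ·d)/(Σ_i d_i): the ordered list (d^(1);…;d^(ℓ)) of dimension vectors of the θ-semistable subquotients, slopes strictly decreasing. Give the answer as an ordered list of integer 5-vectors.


Barcode: M ≅ I[1,1], I[1,4], I[1,5], I[4,4], I[4,5], I[5,5]. HN layers by μ_θ (4 steps, strictly decreasing):
  μ^(1)=47; μ^(2)=33; μ^(3)=-30; μ^(4)=-51

((0, 0, 0, 0, 3); (0, 0, 0, 4, 0); (0, 2, 2, 0, 0); (3, 0, 0, 0, 0))


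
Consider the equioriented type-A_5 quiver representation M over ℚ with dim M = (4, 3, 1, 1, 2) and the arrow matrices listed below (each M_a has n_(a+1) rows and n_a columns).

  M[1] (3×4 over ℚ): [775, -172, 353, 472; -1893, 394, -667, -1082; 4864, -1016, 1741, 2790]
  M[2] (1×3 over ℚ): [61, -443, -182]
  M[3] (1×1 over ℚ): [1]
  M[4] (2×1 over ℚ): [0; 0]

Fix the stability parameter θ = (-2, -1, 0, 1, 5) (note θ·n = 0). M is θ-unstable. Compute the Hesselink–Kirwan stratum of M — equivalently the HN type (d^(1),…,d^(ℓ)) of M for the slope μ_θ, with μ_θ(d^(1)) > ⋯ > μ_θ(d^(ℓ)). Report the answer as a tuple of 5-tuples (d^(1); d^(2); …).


Interval decomposition of M: I[1,1], I[1,2]^2, I[1,4], I[5,5]^2.
HN type (ℓ=5): μ^(1)=5; μ^(2)=1; μ^(3)=0; μ^(4)=-1; μ^(5)=-2

((0, 0, 0, 0, 2); (0, 0, 0, 1, 0); (0, 0, 1, 0, 0); (0, 3, 0, 0, 0); (4, 0, 0, 0, 0))


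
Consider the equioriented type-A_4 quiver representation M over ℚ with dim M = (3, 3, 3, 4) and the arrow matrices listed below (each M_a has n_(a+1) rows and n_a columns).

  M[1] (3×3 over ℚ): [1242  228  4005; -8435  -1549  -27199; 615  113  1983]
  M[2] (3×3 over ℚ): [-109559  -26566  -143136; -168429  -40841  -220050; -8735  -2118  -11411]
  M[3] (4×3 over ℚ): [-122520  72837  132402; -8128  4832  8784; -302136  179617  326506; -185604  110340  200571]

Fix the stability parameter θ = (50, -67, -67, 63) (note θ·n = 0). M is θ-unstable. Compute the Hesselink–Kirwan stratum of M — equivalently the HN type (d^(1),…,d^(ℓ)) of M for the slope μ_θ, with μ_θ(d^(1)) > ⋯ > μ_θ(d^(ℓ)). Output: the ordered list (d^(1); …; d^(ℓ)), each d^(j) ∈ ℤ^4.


Interval decomposition of M: I[1,1], I[1,4]^2, I[2,3], I[4,4]^2.
HN type (ℓ=4): μ^(1)=63; μ^(2)=50; μ^(3)=-28; μ^(4)=-67

((0, 0, 0, 4); (1, 0, 0, 0); (2, 2, 2, 0); (0, 1, 1, 0))


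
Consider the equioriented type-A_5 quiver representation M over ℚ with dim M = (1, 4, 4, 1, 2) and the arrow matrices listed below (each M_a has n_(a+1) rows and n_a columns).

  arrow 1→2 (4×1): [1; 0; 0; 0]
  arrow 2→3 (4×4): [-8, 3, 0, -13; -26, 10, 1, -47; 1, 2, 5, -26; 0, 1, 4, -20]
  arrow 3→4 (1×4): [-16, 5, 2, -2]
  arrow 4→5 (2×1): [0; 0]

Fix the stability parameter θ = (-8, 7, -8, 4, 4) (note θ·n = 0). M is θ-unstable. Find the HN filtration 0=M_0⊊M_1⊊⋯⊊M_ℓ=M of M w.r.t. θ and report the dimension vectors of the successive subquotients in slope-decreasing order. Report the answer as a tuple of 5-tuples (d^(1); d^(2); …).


Barcode: M ≅ I[1,3], I[2,3]^2, I[2,4], I[5,5]^2. HN layers by μ_θ (3 steps, strictly decreasing):
  μ^(1)=4; μ^(2)=-1/2; μ^(3)=-8

((0, 0, 0, 1, 2); (0, 4, 4, 0, 0); (1, 0, 0, 0, 0))


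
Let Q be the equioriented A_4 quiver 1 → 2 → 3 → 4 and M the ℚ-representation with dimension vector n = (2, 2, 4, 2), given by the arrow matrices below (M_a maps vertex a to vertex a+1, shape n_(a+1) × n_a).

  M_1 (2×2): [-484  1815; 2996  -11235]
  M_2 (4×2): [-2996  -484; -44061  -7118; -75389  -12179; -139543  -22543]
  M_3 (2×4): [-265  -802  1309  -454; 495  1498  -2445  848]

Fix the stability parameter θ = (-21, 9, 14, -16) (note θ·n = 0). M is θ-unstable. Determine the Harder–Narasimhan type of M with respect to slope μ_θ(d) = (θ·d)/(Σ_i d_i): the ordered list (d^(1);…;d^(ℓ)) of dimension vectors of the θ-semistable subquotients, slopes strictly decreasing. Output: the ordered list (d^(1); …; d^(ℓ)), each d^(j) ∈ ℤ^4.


Via rank(M_{q-1}∘⋯∘M_p): M ≅ I[1,1], I[1,3], I[2,4], I[3,3], I[3,4].
μ_θ-semistable layers: μ^(1)=14; μ^(2)=9; μ^(3)=7/3; μ^(4)=-1; μ^(5)=-21

((0, 0, 2, 0); (0, 1, 0, 0); (0, 1, 1, 1); (0, 0, 1, 1); (2, 0, 0, 0))


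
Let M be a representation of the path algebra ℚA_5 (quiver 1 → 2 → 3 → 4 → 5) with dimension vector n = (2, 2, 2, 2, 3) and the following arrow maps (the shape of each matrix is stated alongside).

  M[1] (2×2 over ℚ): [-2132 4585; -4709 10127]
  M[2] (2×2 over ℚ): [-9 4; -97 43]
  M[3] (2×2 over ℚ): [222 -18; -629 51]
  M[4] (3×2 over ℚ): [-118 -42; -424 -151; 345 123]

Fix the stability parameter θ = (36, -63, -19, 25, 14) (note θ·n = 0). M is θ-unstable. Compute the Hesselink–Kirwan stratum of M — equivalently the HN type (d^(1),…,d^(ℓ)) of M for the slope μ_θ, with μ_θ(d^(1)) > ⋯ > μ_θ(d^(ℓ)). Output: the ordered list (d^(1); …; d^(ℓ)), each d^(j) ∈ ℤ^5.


Via rank(M_{q-1}∘⋯∘M_p): M ≅ I[1,3], I[1,5], I[4,5], I[5,5].
μ_θ-semistable layers: μ^(1)=39/2; μ^(2)=14; μ^(3)=-46/3

((0, 0, 0, 2, 2); (0, 0, 0, 0, 1); (2, 2, 2, 0, 0))


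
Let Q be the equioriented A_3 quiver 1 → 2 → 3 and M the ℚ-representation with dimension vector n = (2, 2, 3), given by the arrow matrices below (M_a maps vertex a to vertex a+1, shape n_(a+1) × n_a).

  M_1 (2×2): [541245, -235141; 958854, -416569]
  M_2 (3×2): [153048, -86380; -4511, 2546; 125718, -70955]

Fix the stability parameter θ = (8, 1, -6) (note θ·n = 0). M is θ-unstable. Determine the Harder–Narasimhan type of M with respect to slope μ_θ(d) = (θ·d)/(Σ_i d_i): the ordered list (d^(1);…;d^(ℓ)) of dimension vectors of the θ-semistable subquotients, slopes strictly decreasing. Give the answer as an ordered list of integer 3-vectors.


Via rank(M_{q-1}∘⋯∘M_p): M ≅ I[1,3]^2, I[3,3].
μ_θ-semistable layers: μ^(1)=1; μ^(2)=-6

((2, 2, 2); (0, 0, 1))


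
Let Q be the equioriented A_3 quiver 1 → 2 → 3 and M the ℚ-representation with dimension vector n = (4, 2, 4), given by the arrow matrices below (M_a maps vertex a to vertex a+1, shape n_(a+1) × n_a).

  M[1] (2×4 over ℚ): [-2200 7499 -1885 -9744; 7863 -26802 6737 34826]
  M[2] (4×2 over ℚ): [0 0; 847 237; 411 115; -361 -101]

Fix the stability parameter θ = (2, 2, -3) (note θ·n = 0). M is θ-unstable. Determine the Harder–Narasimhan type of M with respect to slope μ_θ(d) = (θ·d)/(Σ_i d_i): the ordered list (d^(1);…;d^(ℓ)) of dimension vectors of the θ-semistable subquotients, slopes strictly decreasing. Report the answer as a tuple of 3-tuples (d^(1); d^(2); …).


Barcode: M ≅ I[1,1]^2, I[1,3]^2, I[3,3]^2. HN layers by μ_θ (3 steps, strictly decreasing):
  μ^(1)=2; μ^(2)=1/3; μ^(3)=-3

((2, 0, 0); (2, 2, 2); (0, 0, 2))


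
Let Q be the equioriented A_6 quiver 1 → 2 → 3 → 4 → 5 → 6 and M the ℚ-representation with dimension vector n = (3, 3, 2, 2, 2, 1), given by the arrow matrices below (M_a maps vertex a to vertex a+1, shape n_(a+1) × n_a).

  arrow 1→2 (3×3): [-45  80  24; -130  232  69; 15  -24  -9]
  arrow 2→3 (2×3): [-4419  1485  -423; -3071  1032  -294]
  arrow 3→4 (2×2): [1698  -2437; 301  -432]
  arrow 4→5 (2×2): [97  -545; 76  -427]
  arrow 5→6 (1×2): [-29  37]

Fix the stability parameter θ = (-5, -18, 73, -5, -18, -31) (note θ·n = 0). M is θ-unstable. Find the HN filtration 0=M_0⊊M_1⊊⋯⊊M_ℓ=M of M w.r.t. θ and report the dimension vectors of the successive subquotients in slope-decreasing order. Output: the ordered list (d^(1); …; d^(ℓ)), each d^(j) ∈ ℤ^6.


Barcode: M ≅ I[1,1], I[1,2], I[1,6], I[2,5]. HN layers by μ_θ (5 steps, strictly decreasing):
  μ^(1)=50/3; μ^(2)=19/4; μ^(3)=-5; μ^(4)=-23/2; μ^(5)=-18

((0, 0, 1, 1, 1, 0); (0, 0, 1, 1, 1, 1); (1, 0, 0, 0, 0, 0); (2, 2, 0, 0, 0, 0); (0, 1, 0, 0, 0, 0))


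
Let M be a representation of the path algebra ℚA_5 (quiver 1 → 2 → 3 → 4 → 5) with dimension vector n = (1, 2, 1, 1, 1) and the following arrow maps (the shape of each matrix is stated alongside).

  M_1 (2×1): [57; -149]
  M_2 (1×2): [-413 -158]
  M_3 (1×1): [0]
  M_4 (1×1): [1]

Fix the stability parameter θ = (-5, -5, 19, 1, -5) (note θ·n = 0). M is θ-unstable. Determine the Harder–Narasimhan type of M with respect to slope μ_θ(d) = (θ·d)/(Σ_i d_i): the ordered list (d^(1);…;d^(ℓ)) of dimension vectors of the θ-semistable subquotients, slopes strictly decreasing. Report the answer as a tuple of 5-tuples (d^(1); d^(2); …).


Via rank(M_{q-1}∘⋯∘M_p): M ≅ I[1,3], I[2,2], I[4,5].
μ_θ-semistable layers: μ^(1)=19; μ^(2)=-2; μ^(3)=-5

((0, 0, 1, 0, 0); (0, 0, 0, 1, 1); (1, 2, 0, 0, 0))


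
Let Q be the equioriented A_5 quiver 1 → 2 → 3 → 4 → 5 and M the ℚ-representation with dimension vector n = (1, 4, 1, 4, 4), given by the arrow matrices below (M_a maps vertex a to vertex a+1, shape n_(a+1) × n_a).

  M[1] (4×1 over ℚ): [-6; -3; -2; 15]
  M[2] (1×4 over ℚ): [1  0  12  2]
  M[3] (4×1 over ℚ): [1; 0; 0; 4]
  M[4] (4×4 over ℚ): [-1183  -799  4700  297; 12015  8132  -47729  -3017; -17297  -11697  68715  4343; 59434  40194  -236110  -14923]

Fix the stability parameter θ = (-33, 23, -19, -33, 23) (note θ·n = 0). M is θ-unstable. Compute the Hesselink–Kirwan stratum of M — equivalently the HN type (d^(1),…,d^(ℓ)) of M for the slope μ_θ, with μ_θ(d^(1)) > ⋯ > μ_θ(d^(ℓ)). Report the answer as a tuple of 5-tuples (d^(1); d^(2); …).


Barcode: M ≅ I[1,2], I[2,2]^2, I[2,5], I[4,5]^3. HN layers by μ_θ (3 steps, strictly decreasing):
  μ^(1)=23; μ^(2)=-29/3; μ^(3)=-33

((0, 3, 0, 0, 4); (0, 1, 1, 1, 0); (1, 0, 0, 3, 0))


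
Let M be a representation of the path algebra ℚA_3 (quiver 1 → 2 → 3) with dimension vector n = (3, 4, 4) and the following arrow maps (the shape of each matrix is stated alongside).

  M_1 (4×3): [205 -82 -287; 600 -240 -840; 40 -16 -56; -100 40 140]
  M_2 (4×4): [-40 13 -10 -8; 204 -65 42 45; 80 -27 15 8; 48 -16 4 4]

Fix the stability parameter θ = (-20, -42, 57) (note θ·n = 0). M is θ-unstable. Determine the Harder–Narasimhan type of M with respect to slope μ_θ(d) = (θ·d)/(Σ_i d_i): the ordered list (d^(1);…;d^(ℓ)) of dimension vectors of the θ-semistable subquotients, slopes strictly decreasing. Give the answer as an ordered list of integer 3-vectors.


Interval decomposition of M: I[1,1]^2, I[1,2], I[2,3]^3, I[3,3].
HN type (ℓ=4): μ^(1)=57; μ^(2)=-20; μ^(3)=-31; μ^(4)=-42

((0, 0, 4); (2, 0, 0); (1, 1, 0); (0, 3, 0))


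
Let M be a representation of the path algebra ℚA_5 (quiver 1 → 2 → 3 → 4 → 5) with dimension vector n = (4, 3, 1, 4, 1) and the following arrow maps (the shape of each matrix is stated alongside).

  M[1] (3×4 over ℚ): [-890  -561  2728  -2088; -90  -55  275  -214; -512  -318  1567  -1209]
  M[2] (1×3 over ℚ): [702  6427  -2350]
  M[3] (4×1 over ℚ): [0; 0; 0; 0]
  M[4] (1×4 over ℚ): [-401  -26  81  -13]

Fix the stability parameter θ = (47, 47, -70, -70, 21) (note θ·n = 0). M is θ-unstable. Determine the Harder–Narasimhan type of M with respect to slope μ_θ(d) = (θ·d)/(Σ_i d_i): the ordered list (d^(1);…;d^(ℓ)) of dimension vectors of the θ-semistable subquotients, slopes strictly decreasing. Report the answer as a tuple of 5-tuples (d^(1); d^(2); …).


Barcode: M ≅ I[1,1], I[1,2]^2, I[1,3], I[4,4]^3, I[4,5]. HN layers by μ_θ (4 steps, strictly decreasing):
  μ^(1)=47; μ^(2)=21; μ^(3)=8; μ^(4)=-70

((3, 2, 0, 0, 0); (0, 0, 0, 0, 1); (1, 1, 1, 0, 0); (0, 0, 0, 4, 0))


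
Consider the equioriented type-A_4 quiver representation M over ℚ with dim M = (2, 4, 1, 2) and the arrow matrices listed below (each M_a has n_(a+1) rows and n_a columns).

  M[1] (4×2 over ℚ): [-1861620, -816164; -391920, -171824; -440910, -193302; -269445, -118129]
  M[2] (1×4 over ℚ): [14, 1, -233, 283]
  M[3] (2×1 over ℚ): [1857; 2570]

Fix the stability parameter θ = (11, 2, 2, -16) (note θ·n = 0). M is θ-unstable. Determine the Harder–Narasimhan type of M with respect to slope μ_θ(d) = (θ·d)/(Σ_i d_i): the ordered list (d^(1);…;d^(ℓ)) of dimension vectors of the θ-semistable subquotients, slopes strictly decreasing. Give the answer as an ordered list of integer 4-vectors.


Interval decomposition of M: I[1,1], I[1,4], I[2,2]^3, I[4,4].
HN type (ℓ=4): μ^(1)=11; μ^(2)=2; μ^(3)=-1/4; μ^(4)=-16

((1, 0, 0, 0); (0, 3, 0, 0); (1, 1, 1, 1); (0, 0, 0, 1))


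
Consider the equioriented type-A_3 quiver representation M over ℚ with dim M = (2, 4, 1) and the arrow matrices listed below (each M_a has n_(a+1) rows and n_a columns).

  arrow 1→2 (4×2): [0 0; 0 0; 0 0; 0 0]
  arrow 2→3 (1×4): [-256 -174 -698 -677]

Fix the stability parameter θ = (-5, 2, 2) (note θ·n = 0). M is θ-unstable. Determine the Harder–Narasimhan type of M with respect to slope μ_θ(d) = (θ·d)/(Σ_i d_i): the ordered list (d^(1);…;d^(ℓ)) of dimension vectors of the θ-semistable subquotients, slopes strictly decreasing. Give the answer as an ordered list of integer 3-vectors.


Interval decomposition of M: I[1,1]^2, I[2,2]^3, I[2,3].
HN type (ℓ=2): μ^(1)=2; μ^(2)=-5

((0, 4, 1); (2, 0, 0))


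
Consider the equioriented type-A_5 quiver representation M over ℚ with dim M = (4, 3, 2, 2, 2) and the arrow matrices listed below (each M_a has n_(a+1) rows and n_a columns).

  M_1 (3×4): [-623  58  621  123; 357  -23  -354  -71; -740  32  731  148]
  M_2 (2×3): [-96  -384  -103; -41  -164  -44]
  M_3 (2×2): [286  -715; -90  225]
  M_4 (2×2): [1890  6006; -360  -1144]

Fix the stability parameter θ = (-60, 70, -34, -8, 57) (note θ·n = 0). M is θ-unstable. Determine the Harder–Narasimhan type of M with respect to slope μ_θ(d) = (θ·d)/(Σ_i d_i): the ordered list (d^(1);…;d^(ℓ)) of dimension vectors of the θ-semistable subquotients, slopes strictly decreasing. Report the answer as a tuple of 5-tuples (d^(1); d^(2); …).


Interval decomposition of M: I[1,1], I[1,2], I[1,3], I[1,4], I[4,5], I[5,5].
HN type (ℓ=6): μ^(1)=70; μ^(2)=57; μ^(3)=18; μ^(4)=28/3; μ^(5)=-8; μ^(6)=-60

((0, 1, 0, 0, 0); (0, 0, 0, 0, 2); (0, 1, 1, 0, 0); (0, 1, 1, 1, 0); (0, 0, 0, 1, 0); (4, 0, 0, 0, 0))


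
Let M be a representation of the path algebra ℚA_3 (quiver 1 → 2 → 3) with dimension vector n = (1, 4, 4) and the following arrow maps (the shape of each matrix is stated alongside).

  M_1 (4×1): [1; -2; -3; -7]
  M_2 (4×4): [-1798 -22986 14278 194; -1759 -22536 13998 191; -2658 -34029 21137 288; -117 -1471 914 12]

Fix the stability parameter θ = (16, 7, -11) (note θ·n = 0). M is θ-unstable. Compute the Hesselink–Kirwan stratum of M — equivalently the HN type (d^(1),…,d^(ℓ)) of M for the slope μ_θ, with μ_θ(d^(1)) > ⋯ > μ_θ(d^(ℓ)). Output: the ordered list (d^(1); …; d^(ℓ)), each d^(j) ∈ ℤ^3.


Via rank(M_{q-1}∘⋯∘M_p): M ≅ I[1,3], I[2,2], I[2,3]^2, I[3,3].
μ_θ-semistable layers: μ^(1)=7; μ^(2)=4; μ^(3)=-2; μ^(4)=-11

((0, 1, 0); (1, 1, 1); (0, 2, 2); (0, 0, 1))


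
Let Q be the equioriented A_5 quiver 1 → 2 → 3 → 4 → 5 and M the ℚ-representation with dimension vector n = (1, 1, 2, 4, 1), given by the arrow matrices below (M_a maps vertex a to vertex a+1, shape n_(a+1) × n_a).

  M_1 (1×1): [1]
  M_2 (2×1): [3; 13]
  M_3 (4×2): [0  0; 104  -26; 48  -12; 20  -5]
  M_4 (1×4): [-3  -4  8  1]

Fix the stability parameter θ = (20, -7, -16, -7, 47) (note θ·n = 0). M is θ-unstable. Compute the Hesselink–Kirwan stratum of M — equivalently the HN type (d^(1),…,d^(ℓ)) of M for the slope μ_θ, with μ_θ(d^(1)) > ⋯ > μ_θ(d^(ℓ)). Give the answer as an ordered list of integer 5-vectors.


Barcode: M ≅ I[1,5], I[3,3], I[4,4]^3. HN layers by μ_θ (4 steps, strictly decreasing):
  μ^(1)=47; μ^(2)=-5/2; μ^(3)=-7; μ^(4)=-16

((0, 0, 0, 0, 1); (1, 1, 1, 1, 0); (0, 0, 0, 3, 0); (0, 0, 1, 0, 0))
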